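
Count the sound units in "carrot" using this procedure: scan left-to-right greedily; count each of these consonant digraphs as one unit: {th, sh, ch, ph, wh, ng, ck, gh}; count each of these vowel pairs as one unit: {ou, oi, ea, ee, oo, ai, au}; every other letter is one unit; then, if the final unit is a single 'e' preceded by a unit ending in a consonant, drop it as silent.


Word: "carrot" (6 letters)
Left-to-right scan:
  (1) 'c' (letter)
  (2) 'a' (letter)
  (3) 'r' (letter)
  (4) 'r' (letter)
  (5) 'o' (letter)
  (6) 't' (letter)
Units from scan: 6
Sound units = 6 units


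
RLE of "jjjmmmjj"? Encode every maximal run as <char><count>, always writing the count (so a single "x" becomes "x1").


String: "jjjmmmjj"
Scanning for consecutive runs:
  'j' x 3
  'm' x 3
  'j' x 2
RLE = "j3m3j2"


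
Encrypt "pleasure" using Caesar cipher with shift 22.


Word: "pleasure"
Shift: 22
Each letter → (letter + shift) mod 26:
  'p' (15) + 22 = 11 → 'l'
  'l' (11) + 22 = 7 → 'h'
  'e' (4) + 22 = 0 → 'a'
  'a' (0) + 22 = 22 → 'w'
  's' (18) + 22 = 14 → 'o'
  'u' (20) + 22 = 16 → 'q'
  'r' (17) + 22 = 13 → 'n'
  'e' (4) + 22 = 0 → 'a'
Result = "lhawoqna"


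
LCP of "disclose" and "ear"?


Word 1: "disclose"
Word 2: "ear"
Comparing from start:
  Pos 0: 'd' != 'e' (stop)
LCP = "" (length 0)


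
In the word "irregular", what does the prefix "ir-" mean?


Prefix: ir-
Example: irregular (ir- + regular)
Meaning = not


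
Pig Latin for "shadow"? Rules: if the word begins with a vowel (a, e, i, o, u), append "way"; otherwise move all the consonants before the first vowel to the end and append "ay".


Word: "shadow"
Starts with consonant(s) → move to end, add 'ay'
Consonant cluster: "sh"
Pig Latin = "adowshay"


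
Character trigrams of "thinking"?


Word: "thinking" (length 8)
Number of trigrams = 8 - 3 + 1 = 6
  Position 0: "thi"
  Position 1: "hin"
  Position 2: "ink"
  Position 3: "nki"
  Position 4: "kin"
  Position 5: "ing"
Trigrams = "thi", "hin", "ink", "nki", "kin", "ing"


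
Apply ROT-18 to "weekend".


Word: "weekend"
Shift: 18
Each letter → (letter + shift) mod 26:
  'w' (22) + 18 = 14 → 'o'
  'e' (4) + 18 = 22 → 'w'
  'e' (4) + 18 = 22 → 'w'
  'k' (10) + 18 = 2 → 'c'
  'e' (4) + 18 = 22 → 'w'
  'n' (13) + 18 = 5 → 'f'
  'd' (3) + 18 = 21 → 'v'
Result = "owwcwfv"


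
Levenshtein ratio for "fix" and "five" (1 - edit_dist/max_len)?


Word 1: "fix" (length 3)
Word 2: "five" (length 4)
One optimal edit sequence:
  1. keep 'f'
  2. keep 'i'
  3. insert 'v'  (+1)
  4. substitute 'x' -> 'e'  (+1)
Edit distance = 2
Max length = max(3, 4) = 4
Similarity = 1 - 2/4
= 0.5000


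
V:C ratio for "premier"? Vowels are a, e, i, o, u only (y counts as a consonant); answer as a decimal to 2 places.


Word: "premier"
Vowels (a,e,i,o,u): 3
Consonants: 4
Ratio = 3/4
= 0.75


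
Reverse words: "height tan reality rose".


Original: "height tan reality rose"
Words (1..n): height | tan | reality | rose
Reversed (n..1): rose | reality | tan | height
Result = "rose reality tan height"


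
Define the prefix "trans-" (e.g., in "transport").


Prefix: trans-
Example: transport (trans- + port)
Meaning = across


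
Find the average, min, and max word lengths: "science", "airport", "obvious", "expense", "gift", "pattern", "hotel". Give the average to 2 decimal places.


Lengths: "science"=7, "airport"=7, "obvious"=7, "expense"=7, "gift"=4, "pattern"=7, "hotel"=5
Sum = 44, Count = 7
Average = 44/7 = 6.29
= avg=6.29, min=4, max=7


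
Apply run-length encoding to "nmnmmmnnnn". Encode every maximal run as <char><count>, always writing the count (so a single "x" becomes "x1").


String: "nmnmmmnnnn"
Scanning for consecutive runs:
  'n' x 1
  'm' x 1
  'n' x 1
  'm' x 3
  'n' x 4
RLE = "n1m1n1m3n4"


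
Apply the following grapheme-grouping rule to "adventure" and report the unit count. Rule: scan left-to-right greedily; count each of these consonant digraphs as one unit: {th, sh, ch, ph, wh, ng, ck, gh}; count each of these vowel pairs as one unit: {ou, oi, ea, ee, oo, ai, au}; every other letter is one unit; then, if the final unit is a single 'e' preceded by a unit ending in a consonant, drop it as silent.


Word: "adventure" (9 letters)
Left-to-right scan:
  1. 'a' (letter)
  2. 'd' (letter)
  3. 'v' (letter)
  4. 'e' (letter)
  5. 'n' (letter)
  6. 't' (letter)
  7. 'u' (letter)
  8. 'r' (letter)
  9. 'e' (letter)
Units from scan: 9
Final unit is 'e' after a consonant -> drop as silent (-1)
Sound units = 8 units


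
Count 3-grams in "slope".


Word: "slope" (length 5)
Number of 3-grams = length - 3 + 1 = 5 - 3 + 1
= 3


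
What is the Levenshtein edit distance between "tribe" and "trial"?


Word 1: "tribe" (length 5)
Word 2: "trial" (length 5)
One optimal edit sequence (insert/delete/substitute each cost 1):
  1. keep 't'
  2. keep 'r'
  3. keep 'i'
  4. substitute 'b' -> 'a'  (+1)
  5. substitute 'e' -> 'l'  (+1)
Total edit operations: 2
Edit distance = 2


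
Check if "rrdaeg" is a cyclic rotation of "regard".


Word: "regard", Candidate: "rrdaeg"
Method: check if candidate is substring of word+word
"regardregard" contains "rrdaeg"? No
Is rotation = No


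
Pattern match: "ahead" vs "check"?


Pattern of "ahead": [0, 1, 2, 0, 3]
Pattern of "check": [0, 1, 2, 0, 3]
Patterns match
Same pattern = Yes


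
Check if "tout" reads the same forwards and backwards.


Word: "tout"
Reversed: "tuot"
Forward == Backward? tout != tuot
Palindrome = No


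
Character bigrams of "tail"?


Word: "tail" (length 4)
Number of bigrams = 4 - 2 + 1 = 3
  Position 0: "ta"
  Position 1: "ai"
  Position 2: "il"
Bigrams = "ta", "ai", "il"


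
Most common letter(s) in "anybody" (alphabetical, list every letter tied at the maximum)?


Word: "anybody"
Letter counts:
  'a': 1
  'b': 1
  'd': 1
  'n': 1
  'o': 1
  'y': 2
Maximum count = 2
Most frequent = 'y' (2 times each)


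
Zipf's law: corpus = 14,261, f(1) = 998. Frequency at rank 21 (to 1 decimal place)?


Zipf's law: f(r) = f(1) / r
f(1) = 998
f(21) = 998 / 21
= 47.5 occurrences


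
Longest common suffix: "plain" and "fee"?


Word 1: "plain"
Word 2: "fee"
Comparing from end:
  Pos -1: 'n' != 'e' (stop)
LCS = "" (length 0)


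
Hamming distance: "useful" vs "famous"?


Comparing character by character (same length = 6):
  Pos 0: 'u' vs 'f' !=
  Pos 1: 's' vs 'a' !=
  Pos 2: 'e' vs 'm' !=
  Pos 3: 'f' vs 'o' !=
  Pos 4: 'u' vs 'u' =
  Pos 5: 'l' vs 's' !=
Hamming distance = 5


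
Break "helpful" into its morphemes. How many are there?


Word: "helpful"
Morphemes: help / -ful
Each morpheme carries meaning
= 2 morphemes


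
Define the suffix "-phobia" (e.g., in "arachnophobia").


Suffix: -phobia
Example: arachnophobia (arachno- + -phobia)
Meaning = fear of


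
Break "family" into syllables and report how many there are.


Word: "family"
Syllable breakdown: fam · i · ly
Counting: 3 parts
= 3 syllables


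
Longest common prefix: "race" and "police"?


Word 1: "race"
Word 2: "police"
Comparing from start:
  Pos 0: 'r' != 'p' (stop)
LCP = "" (length 0)


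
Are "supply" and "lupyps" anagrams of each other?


Word 1: "supply" → sorted: lppsuy
Word 2: "lupyps" → sorted: lppsuy
Same letters? lppsuy == lppsuy
Anagram = Yes


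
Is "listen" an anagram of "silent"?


Word 1: "silent" → sorted: eilnst
Word 2: "listen" → sorted: eilnst
Same letters? eilnst == eilnst
Anagram = Yes


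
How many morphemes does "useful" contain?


Word: "useful"
Morphemes: use / -ful
Each morpheme carries meaning
= 2 morphemes


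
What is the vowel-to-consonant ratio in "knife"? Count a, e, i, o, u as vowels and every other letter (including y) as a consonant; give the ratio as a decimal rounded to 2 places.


Word: "knife"
Vowels (a,e,i,o,u): 2
Consonants: 3
Ratio = 2/3
= 0.67


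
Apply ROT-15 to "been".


Word: "been"
Shift: 15
Each letter → (letter + shift) mod 26:
  'b' (1) + 15 = 16 → 'q'
  'e' (4) + 15 = 19 → 't'
  'e' (4) + 15 = 19 → 't'
  'n' (13) + 15 = 2 → 'c'
Result = "qttc"


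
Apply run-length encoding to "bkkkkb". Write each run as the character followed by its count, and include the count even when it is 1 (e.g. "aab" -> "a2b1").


String: "bkkkkb"
Scanning for consecutive runs:
  'b' x 1
  'k' x 4
  'b' x 1
RLE = "b1k4b1"


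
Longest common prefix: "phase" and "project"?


Word 1: "phase"
Word 2: "project"
Comparing from start:
  Pos 0: 'p' == 'p'
  Pos 1: 'h' != 'r' (stop)
LCP = "p" (length 1)


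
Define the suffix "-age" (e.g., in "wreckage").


Suffix: -age
Example: wreckage (wreck + -age)
Meaning = result / collection


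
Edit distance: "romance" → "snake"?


Word 1: "romance" (length 7)
Word 2: "snake" (length 5)
One optimal edit sequence (insert/delete/substitute each cost 1):
  1. delete 'r'  (+1)
  2. substitute 'o' -> 's'  (+1)
  3. substitute 'm' -> 'n'  (+1)
  4. keep 'a'
  5. delete 'n'  (+1)
  6. substitute 'c' -> 'k'  (+1)
  7. keep 'e'
Total edit operations: 5
Edit distance = 5


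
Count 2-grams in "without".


Word: "without" (length 7)
Number of 2-grams = length - 2 + 1 = 7 - 2 + 1
= 6


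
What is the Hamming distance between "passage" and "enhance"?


Comparing character by character (same length = 7):
  Pos 0: 'p' vs 'e' !=
  Pos 1: 'a' vs 'n' !=
  Pos 2: 's' vs 'h' !=
  Pos 3: 's' vs 'a' !=
  Pos 4: 'a' vs 'n' !=
  Pos 5: 'g' vs 'c' !=
  Pos 6: 'e' vs 'e' =
Hamming distance = 6


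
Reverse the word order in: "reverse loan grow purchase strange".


Original: "reverse loan grow purchase strange"
Words (1..n): reverse | loan | grow | purchase | strange
Reversed (n..1): strange | purchase | grow | loan | reverse
Result = "strange purchase grow loan reverse"


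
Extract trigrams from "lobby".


Word: "lobby" (length 5)
Number of trigrams = 5 - 3 + 1 = 3
  Position 0: "lob"
  Position 1: "obb"
  Position 2: "bby"
Trigrams = "lob", "obb", "bby"


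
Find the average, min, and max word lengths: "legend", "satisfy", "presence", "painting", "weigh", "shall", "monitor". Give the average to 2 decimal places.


Lengths: "legend"=6, "satisfy"=7, "presence"=8, "painting"=8, "weigh"=5, "shall"=5, "monitor"=7
Sum = 46, Count = 7
Average = 46/7 = 6.57
= avg=6.57, min=5, max=8


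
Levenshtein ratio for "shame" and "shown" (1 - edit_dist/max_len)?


Word 1: "shame" (length 5)
Word 2: "shown" (length 5)
One optimal edit sequence:
  1. keep 's'
  2. keep 'h'
  3. substitute 'a' -> 'o'  (+1)
  4. substitute 'm' -> 'w'  (+1)
  5. substitute 'e' -> 'n'  (+1)
Edit distance = 3
Max length = max(5, 5) = 5
Similarity = 1 - 3/5
= 0.4000


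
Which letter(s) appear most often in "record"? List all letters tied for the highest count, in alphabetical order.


Word: "record"
Letter counts:
  'c': 1
  'd': 1
  'e': 1
  'o': 1
  'r': 2
Maximum count = 2
Most frequent = 'r' (2 times each)


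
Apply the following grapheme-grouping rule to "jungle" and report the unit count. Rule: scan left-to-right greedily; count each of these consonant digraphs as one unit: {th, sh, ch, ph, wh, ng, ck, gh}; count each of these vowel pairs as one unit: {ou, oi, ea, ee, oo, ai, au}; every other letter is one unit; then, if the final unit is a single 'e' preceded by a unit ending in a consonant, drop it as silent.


Word: "jungle" (6 letters)
Left-to-right scan:
  1. 'j' (letter)
  2. 'u' (letter)
  3. 'ng' (digraph)
  4. 'l' (letter)
  5. 'e' (letter)
Units from scan: 5
Final unit is 'e' after a consonant -> drop as silent (-1)
Sound units = 4 units


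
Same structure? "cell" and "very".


Pattern of "cell": [0, 1, 2, 2]
Pattern of "very": [0, 1, 2, 3]
Patterns do not match
Same pattern = No


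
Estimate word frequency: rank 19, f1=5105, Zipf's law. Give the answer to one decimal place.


Zipf's law: f(r) = f(1) / r
f(1) = 5105
f(19) = 5105 / 19
= 268.7 occurrences


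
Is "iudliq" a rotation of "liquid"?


Word: "liquid", Candidate: "iudliq"
Method: check if candidate is substring of word+word
"liquidliquid" contains "iudliq"? No
Is rotation = No


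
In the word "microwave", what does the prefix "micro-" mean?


Prefix: micro-
Example: microwave = micro- + wave
Meaning = small


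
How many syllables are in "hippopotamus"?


Word: "hippopotamus"
Syllable breakdown: hip · po · pot · a · mus
Counting: 5 parts
= 5 syllables


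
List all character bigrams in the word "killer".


Word: "killer" (length 6)
Number of bigrams = 6 - 2 + 1 = 5
  Position 0: "ki"
  Position 1: "il"
  Position 2: "ll"
  Position 3: "le"
  Position 4: "er"
Bigrams = "ki", "il", "ll", "le", "er"


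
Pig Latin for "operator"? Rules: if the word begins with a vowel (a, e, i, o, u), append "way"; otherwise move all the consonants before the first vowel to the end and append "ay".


Word: "operator"
Starts with vowel → add 'way'
Pig Latin = "operatorway"


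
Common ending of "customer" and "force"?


Word 1: "customer"
Word 2: "force"
Comparing from end:
  Pos -1: 'r' != 'e' (stop)
LCS = "" (length 0)


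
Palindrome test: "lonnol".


Word: "lonnol"
Reversed: "lonnol"
Forward == Backward? lonnol == lonnol
Palindrome = Yes


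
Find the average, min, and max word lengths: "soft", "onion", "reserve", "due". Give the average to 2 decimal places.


Lengths: "soft"=4, "onion"=5, "reserve"=7, "due"=3
Sum = 19, Count = 4
Average = 19/4 = 4.75
= avg=4.75, min=3, max=7


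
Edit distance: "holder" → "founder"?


Word 1: "holder" (length 6)
Word 2: "founder" (length 7)
One optimal edit sequence (insert/delete/substitute each cost 1):
  1. substitute 'h' -> 'f'  (+1)
  2. keep 'o'
  3. insert 'u'  (+1)
  4. substitute 'l' -> 'n'  (+1)
  5. keep 'd'
  6. keep 'e'
  7. keep 'r'
Total edit operations: 3
Edit distance = 3


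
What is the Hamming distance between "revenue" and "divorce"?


Comparing character by character (same length = 7):
  Pos 0: 'r' vs 'd' !=
  Pos 1: 'e' vs 'i' !=
  Pos 2: 'v' vs 'v' =
  Pos 3: 'e' vs 'o' !=
  Pos 4: 'n' vs 'r' !=
  Pos 5: 'u' vs 'c' !=
  Pos 6: 'e' vs 'e' =
Hamming distance = 5


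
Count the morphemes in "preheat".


Word: "preheat"
Morphemes: pre- | heat
Each morpheme carries meaning
= 2 morphemes


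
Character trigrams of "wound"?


Word: "wound" (length 5)
Number of trigrams = 5 - 3 + 1 = 3
  Position 0: "wou"
  Position 1: "oun"
  Position 2: "und"
Trigrams = "wou", "oun", "und"


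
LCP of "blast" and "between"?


Word 1: "blast"
Word 2: "between"
Comparing from start:
  Pos 0: 'b' == 'b'
  Pos 1: 'l' != 'e' (stop)
LCP = "b" (length 1)


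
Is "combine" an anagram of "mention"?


Word 1: "mention" → sorted: eimnnot
Word 2: "combine" → sorted: bceimno
Same letters? eimnnot != bceimno
Anagram = No


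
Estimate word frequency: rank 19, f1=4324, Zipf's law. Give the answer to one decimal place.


Zipf's law: f(r) = f(1) / r
f(1) = 4324
f(19) = 4324 / 19
= 227.6 occurrences


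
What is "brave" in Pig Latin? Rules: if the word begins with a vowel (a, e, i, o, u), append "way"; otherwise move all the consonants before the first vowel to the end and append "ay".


Word: "brave"
Starts with consonant(s) → move to end, add 'ay'
Consonant cluster: "br"
Pig Latin = "avebray"


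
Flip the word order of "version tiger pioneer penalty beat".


Original: "version tiger pioneer penalty beat"
Words (1..n): version | tiger | pioneer | penalty | beat
Reversed (n..1): beat | penalty | pioneer | tiger | version
Result = "beat penalty pioneer tiger version"


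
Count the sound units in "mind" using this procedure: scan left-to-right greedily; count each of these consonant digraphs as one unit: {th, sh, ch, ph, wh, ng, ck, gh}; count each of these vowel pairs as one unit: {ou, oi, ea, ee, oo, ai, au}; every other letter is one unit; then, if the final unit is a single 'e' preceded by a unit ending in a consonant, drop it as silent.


Word: "mind" (4 letters)
Left-to-right scan:
  [1] 'm' (letter)
  [2] 'i' (letter)
  [3] 'n' (letter)
  [4] 'd' (letter)
Units from scan: 4
Sound units = 4 units


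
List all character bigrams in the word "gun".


Word: "gun" (length 3)
Number of bigrams = 3 - 2 + 1 = 2
  Position 0: "gu"
  Position 1: "un"
Bigrams = "gu", "un"


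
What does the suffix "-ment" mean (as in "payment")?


Suffix: -ment
Example: payment = pay + -ment
Meaning = result of action


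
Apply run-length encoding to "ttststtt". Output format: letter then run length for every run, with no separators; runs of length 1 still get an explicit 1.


String: "ttststtt"
Scanning for consecutive runs:
  't' x 2
  's' x 1
  't' x 1
  's' x 1
  't' x 3
RLE = "t2s1t1s1t3"


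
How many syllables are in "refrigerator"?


Word: "refrigerator"
Syllable breakdown: re-frig-er-a-tor
Counting: 5 parts
= 5 syllables


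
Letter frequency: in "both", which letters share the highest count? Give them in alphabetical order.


Word: "both"
Letter counts:
  'b': 1
  'h': 1
  'o': 1
  't': 1
Maximum count = 1
Most frequent = 'b', 'h', 'o', 't' (1 time each)


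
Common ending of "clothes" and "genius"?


Word 1: "clothes"
Word 2: "genius"
Comparing from end:
  Pos -1: 's' == 's'
  Pos -2: 'e' != 'u' (stop)
LCS = "s" (length 1)


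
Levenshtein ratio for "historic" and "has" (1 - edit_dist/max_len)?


Word 1: "historic" (length 8)
Word 2: "has" (length 3)
One optimal edit sequence:
  1. keep 'h'
  2. substitute 'i' -> 'a'  (+1)
  3. keep 's'
  4. delete 't'  (+1)
  5. delete 'o'  (+1)
  6. delete 'r'  (+1)
  7. delete 'i'  (+1)
  8. delete 'c'  (+1)
Edit distance = 6
Max length = max(8, 3) = 8
Similarity = 1 - 6/8
= 0.2500


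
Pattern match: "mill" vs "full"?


Pattern of "mill": [0, 1, 2, 2]
Pattern of "full": [0, 1, 2, 2]
Patterns match
Same pattern = Yes


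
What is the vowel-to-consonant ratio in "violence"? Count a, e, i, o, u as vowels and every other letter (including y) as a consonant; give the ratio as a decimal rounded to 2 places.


Word: "violence"
Vowels (a,e,i,o,u): 4
Consonants: 4
Ratio = 4/4
= 1.00


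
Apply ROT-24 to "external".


Word: "external"
Shift: 24
Each letter → (letter + shift) mod 26:
  'e' (4) + 24 = 2 → 'c'
  'x' (23) + 24 = 21 → 'v'
  't' (19) + 24 = 17 → 'r'
  'e' (4) + 24 = 2 → 'c'
  'r' (17) + 24 = 15 → 'p'
  'n' (13) + 24 = 11 → 'l'
  'a' (0) + 24 = 24 → 'y'
  'l' (11) + 24 = 9 → 'j'
Result = "cvrcplyj"


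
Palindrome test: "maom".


Word: "maom"
Reversed: "moam"
Forward == Backward? maom != moam
Palindrome = No


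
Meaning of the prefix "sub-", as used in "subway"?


Prefix: sub-
Example: subway (sub- + way)
Meaning = under / below


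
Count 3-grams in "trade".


Word: "trade" (length 5)
Number of 3-grams = length - 3 + 1 = 5 - 3 + 1
= 3


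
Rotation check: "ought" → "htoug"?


Word: "ought", Candidate: "htoug"
Method: check if candidate is substring of word+word
"oughtought" contains "htoug"? Yes
Is rotation = Yes


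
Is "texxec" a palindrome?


Word: "texxec"
Reversed: "cexxet"
Forward == Backward? texxec != cexxet
Palindrome = No


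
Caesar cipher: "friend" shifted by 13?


Word: "friend"
Shift: 13
Each letter → (letter + shift) mod 26:
  'f' (5) + 13 = 18 → 's'
  'r' (17) + 13 = 4 → 'e'
  'i' (8) + 13 = 21 → 'v'
  'e' (4) + 13 = 17 → 'r'
  'n' (13) + 13 = 0 → 'a'
  'd' (3) + 13 = 16 → 'q'
Result = "sevraq"


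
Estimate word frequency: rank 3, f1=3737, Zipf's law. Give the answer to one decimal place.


Zipf's law: f(r) = f(1) / r
f(1) = 3737
f(3) = 3737 / 3
= 1245.7 occurrences


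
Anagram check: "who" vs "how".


Word 1: "who" → sorted: how
Word 2: "how" → sorted: how
Same letters? how == how
Anagram = Yes


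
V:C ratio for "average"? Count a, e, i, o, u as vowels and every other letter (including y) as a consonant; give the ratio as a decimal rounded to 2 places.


Word: "average"
Vowels (a,e,i,o,u): 4
Consonants: 3
Ratio = 4/3
= 1.33


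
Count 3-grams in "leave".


Word: "leave" (length 5)
Number of 3-grams = length - 3 + 1 = 5 - 3 + 1
= 3


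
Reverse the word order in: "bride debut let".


Original: "bride debut let"
Words (1..n): bride | debut | let
Reversed (n..1): let | debut | bride
Result = "let debut bride"


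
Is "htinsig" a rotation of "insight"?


Word: "insight", Candidate: "htinsig"
Method: check if candidate is substring of word+word
"insightinsight" contains "htinsig"? Yes
Is rotation = Yes


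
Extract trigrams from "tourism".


Word: "tourism" (length 7)
Number of trigrams = 7 - 3 + 1 = 5
  Position 0: "tou"
  Position 1: "our"
  Position 2: "uri"
  Position 3: "ris"
  Position 4: "ism"
Trigrams = "tou", "our", "uri", "ris", "ism"


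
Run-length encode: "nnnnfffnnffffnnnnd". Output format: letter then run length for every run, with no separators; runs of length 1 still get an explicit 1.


String: "nnnnfffnnffffnnnnd"
Scanning for consecutive runs:
  'n' x 4
  'f' x 3
  'n' x 2
  'f' x 4
  'n' x 4
  'd' x 1
RLE = "n4f3n2f4n4d1"


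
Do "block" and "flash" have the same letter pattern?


Pattern of "block": [0, 1, 2, 3, 4]
Pattern of "flash": [0, 1, 2, 3, 4]
Patterns match
Same pattern = Yes


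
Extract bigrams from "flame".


Word: "flame" (length 5)
Number of bigrams = 5 - 2 + 1 = 4
  Position 0: "fl"
  Position 1: "la"
  Position 2: "am"
  Position 3: "me"
Bigrams = "fl", "la", "am", "me"


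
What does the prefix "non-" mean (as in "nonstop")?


Prefix: non-
Example: nonstop (non- + stop)
Meaning = not


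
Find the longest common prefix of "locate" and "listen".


Word 1: "locate"
Word 2: "listen"
Comparing from start:
  Pos 0: 'l' == 'l'
  Pos 1: 'o' != 'i' (stop)
LCP = "l" (length 1)


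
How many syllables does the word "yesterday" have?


Word: "yesterday"
Syllable breakdown: yes-ter-day
Counting: 3 parts
= 3 syllables


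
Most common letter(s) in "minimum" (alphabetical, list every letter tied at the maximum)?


Word: "minimum"
Letter counts:
  'i': 2
  'm': 3
  'n': 1
  'u': 1
Maximum count = 3
Most frequent = 'm' (3 times each)


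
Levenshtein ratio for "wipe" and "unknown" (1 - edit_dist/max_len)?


Word 1: "wipe" (length 4)
Word 2: "unknown" (length 7)
One optimal edit sequence:
  1. insert 'u'  (+1)
  2. insert 'n'  (+1)
  3. insert 'k'  (+1)
  4. substitute 'w' -> 'n'  (+1)
  5. substitute 'i' -> 'o'  (+1)
  6. substitute 'p' -> 'w'  (+1)
  7. substitute 'e' -> 'n'  (+1)
Edit distance = 7
Max length = max(4, 7) = 7
Similarity = 1 - 7/7
= 0.0000


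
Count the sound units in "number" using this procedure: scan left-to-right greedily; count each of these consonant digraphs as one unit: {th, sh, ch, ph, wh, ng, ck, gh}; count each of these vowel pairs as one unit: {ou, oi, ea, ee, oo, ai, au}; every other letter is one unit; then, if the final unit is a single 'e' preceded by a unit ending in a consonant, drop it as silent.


Word: "number" (6 letters)
Left-to-right scan:
  1. 'n' (letter)
  2. 'u' (letter)
  3. 'm' (letter)
  4. 'b' (letter)
  5. 'e' (letter)
  6. 'r' (letter)
Units from scan: 6
Sound units = 6 units


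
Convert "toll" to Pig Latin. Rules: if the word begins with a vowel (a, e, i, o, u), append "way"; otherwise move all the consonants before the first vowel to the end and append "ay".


Word: "toll"
Starts with consonant(s) → move to end, add 'ay'
Consonant cluster: "t"
Pig Latin = "olltay"


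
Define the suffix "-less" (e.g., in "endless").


Suffix: -less
Example: endless = end + -less
Meaning = without


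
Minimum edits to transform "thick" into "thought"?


Word 1: "thick" (length 5)
Word 2: "thought" (length 7)
One optimal edit sequence (insert/delete/substitute each cost 1):
  1. keep 't'
  2. keep 'h'
  3. insert 'o'  (+1)
  4. insert 'u'  (+1)
  5. substitute 'i' -> 'g'  (+1)
  6. substitute 'c' -> 'h'  (+1)
  7. substitute 'k' -> 't'  (+1)
Total edit operations: 5
Edit distance = 5


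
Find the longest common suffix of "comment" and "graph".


Word 1: "comment"
Word 2: "graph"
Comparing from end:
  Pos -1: 't' != 'h' (stop)
LCS = "" (length 0)


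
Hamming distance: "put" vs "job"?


Comparing character by character (same length = 3):
  Pos 0: 'p' vs 'j' !=
  Pos 1: 'u' vs 'o' !=
  Pos 2: 't' vs 'b' !=
Hamming distance = 3


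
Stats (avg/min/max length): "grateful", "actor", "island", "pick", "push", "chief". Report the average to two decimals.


Lengths: "grateful"=8, "actor"=5, "island"=6, "pick"=4, "push"=4, "chief"=5
Sum = 32, Count = 6
Average = 32/6 = 5.33
= avg=5.33, min=4, max=8


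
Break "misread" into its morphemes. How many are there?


Word: "misread"
Morphemes: mis- / read
Each morpheme carries meaning
= 2 morphemes


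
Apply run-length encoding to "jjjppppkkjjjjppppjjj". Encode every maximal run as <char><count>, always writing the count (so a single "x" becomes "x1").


String: "jjjppppkkjjjjppppjjj"
Scanning for consecutive runs:
  'j' x 3
  'p' x 4
  'k' x 2
  'j' x 4
  'p' x 4
  'j' x 3
RLE = "j3p4k2j4p4j3"


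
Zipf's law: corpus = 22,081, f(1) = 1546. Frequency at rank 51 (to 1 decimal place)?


Zipf's law: f(r) = f(1) / r
f(1) = 1546
f(51) = 1546 / 51
= 30.3 occurrences


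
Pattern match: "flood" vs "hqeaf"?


Pattern of "flood": [0, 1, 2, 2, 3]
Pattern of "hqeaf": [0, 1, 2, 3, 4]
Patterns do not match
Same pattern = No


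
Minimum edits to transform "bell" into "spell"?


Word 1: "bell" (length 4)
Word 2: "spell" (length 5)
One optimal edit sequence (insert/delete/substitute each cost 1):
  1. insert 's'  (+1)
  2. substitute 'b' -> 'p'  (+1)
  3. keep 'e'
  4. keep 'l'
  5. keep 'l'
Total edit operations: 2
Edit distance = 2


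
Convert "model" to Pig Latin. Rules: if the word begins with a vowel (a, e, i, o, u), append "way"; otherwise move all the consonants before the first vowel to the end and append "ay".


Word: "model"
Starts with consonant(s) → move to end, add 'ay'
Consonant cluster: "m"
Pig Latin = "odelmay"


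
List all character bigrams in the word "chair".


Word: "chair" (length 5)
Number of bigrams = 5 - 2 + 1 = 4
  Position 0: "ch"
  Position 1: "ha"
  Position 2: "ai"
  Position 3: "ir"
Bigrams = "ch", "ha", "ai", "ir"


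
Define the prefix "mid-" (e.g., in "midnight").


Prefix: mid-
As in: midnight -> mid- + night
Meaning = middle


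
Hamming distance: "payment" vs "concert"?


Comparing character by character (same length = 7):
  Pos 0: 'p' vs 'c' !=
  Pos 1: 'a' vs 'o' !=
  Pos 2: 'y' vs 'n' !=
  Pos 3: 'm' vs 'c' !=
  Pos 4: 'e' vs 'e' =
  Pos 5: 'n' vs 'r' !=
  Pos 6: 't' vs 't' =
Hamming distance = 5


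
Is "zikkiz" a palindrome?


Word: "zikkiz"
Reversed: "zikkiz"
Forward == Backward? zikkiz == zikkiz
Palindrome = Yes


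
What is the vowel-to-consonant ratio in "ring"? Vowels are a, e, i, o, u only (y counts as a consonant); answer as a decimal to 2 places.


Word: "ring"
Vowels (a,e,i,o,u): 1
Consonants: 3
Ratio = 1/3
= 0.33


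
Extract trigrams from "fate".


Word: "fate" (length 4)
Number of trigrams = 4 - 3 + 1 = 2
  Position 0: "fat"
  Position 1: "ate"
Trigrams = "fat", "ate"


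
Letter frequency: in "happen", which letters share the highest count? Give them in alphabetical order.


Word: "happen"
Letter counts:
  'a': 1
  'e': 1
  'h': 1
  'n': 1
  'p': 2
Maximum count = 2
Most frequent = 'p' (2 times each)


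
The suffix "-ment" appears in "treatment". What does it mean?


Suffix: -ment
Example: treatment (treat + -ment)
Meaning = result of action


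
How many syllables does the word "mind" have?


Word: "mind"
Syllable breakdown: mind
Counting: 1 part
= 1 syllable


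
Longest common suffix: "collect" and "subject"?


Word 1: "collect"
Word 2: "subject"
Comparing from end:
  Pos -1: 't' == 't'
  Pos -2: 'c' == 'c'
  Pos -3: 'e' == 'e'
  Pos -4: 'l' != 'j' (stop)
LCS = "ect" (length 3)


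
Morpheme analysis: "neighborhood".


Word: "neighborhood"
Morphemes: neighbor + -hood
Each morpheme carries meaning
= 2 morphemes


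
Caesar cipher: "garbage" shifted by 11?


Word: "garbage"
Shift: 11
Each letter → (letter + shift) mod 26:
  'g' (6) + 11 = 17 → 'r'
  'a' (0) + 11 = 11 → 'l'
  'r' (17) + 11 = 2 → 'c'
  'b' (1) + 11 = 12 → 'm'
  'a' (0) + 11 = 11 → 'l'
  'g' (6) + 11 = 17 → 'r'
  'e' (4) + 11 = 15 → 'p'
Result = "rlcmlrp"


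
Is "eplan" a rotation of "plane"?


Word: "plane", Candidate: "eplan"
Method: check if candidate is substring of word+word
"planeplane" contains "eplan"? Yes
Is rotation = Yes


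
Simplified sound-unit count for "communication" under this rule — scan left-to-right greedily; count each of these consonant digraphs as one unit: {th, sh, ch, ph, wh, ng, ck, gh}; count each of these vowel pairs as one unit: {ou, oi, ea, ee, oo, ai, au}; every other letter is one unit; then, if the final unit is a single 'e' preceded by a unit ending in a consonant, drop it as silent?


Word: "communication" (13 letters)
Left-to-right scan:
  [1] 'c' (letter)
  [2] 'o' (letter)
  [3] 'm' (letter)
  [4] 'm' (letter)
  [5] 'u' (letter)
  [6] 'n' (letter)
  [7] 'i' (letter)
  [8] 'c' (letter)
  [9] 'a' (letter)
  [10] 't' (letter)
  [11] 'i' (letter)
  [12] 'o' (letter)
  [13] 'n' (letter)
Units from scan: 13
Sound units = 13 units


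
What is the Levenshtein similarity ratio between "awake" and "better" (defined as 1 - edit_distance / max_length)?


Word 1: "awake" (length 5)
Word 2: "better" (length 6)
One optimal edit sequence:
  1. substitute 'a' -> 'b'  (+1)
  2. substitute 'w' -> 'e'  (+1)
  3. substitute 'a' -> 't'  (+1)
  4. substitute 'k' -> 't'  (+1)
  5. keep 'e'
  6. insert 'r'  (+1)
Edit distance = 5
Max length = max(5, 6) = 6
Similarity = 1 - 5/6
= 0.1667


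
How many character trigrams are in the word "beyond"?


Word: "beyond" (length 6)
Number of 3-grams = length - 3 + 1 = 6 - 3 + 1
= 4


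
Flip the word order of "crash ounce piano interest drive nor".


Original: "crash ounce piano interest drive nor"
Words (1..n): crash | ounce | piano | interest | drive | nor
Reversed (n..1): nor | drive | interest | piano | ounce | crash
Result = "nor drive interest piano ounce crash"


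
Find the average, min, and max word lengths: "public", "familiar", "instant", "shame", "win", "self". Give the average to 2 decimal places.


Lengths: "public"=6, "familiar"=8, "instant"=7, "shame"=5, "win"=3, "self"=4
Sum = 33, Count = 6
Average = 33/6 = 5.50
= avg=5.50, min=3, max=8


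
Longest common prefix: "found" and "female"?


Word 1: "found"
Word 2: "female"
Comparing from start:
  Pos 0: 'f' == 'f'
  Pos 1: 'o' != 'e' (stop)
LCP = "f" (length 1)


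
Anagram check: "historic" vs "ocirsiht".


Word 1: "historic" → sorted: chiiorst
Word 2: "ocirsiht" → sorted: chiiorst
Same letters? chiiorst == chiiorst
Anagram = Yes


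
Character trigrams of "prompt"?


Word: "prompt" (length 6)
Number of trigrams = 6 - 3 + 1 = 4
  Position 0: "pro"
  Position 1: "rom"
  Position 2: "omp"
  Position 3: "mpt"
Trigrams = "pro", "rom", "omp", "mpt"


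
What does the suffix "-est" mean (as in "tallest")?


Suffix: -est
Example: tallest = tall + -est
Meaning = most


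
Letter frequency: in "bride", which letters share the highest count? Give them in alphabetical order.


Word: "bride"
Letter counts:
  'b': 1
  'd': 1
  'e': 1
  'i': 1
  'r': 1
Maximum count = 1
Most frequent = 'b', 'd', 'e', 'i', 'r' (1 time each)


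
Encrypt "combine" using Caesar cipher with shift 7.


Word: "combine"
Shift: 7
Each letter → (letter + shift) mod 26:
  'c' (2) + 7 = 9 → 'j'
  'o' (14) + 7 = 21 → 'v'
  'm' (12) + 7 = 19 → 't'
  'b' (1) + 7 = 8 → 'i'
  'i' (8) + 7 = 15 → 'p'
  'n' (13) + 7 = 20 → 'u'
  'e' (4) + 7 = 11 → 'l'
Result = "jvtipul"


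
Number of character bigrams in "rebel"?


Word: "rebel" (length 5)
Number of 2-grams = length - 2 + 1 = 5 - 2 + 1
= 4


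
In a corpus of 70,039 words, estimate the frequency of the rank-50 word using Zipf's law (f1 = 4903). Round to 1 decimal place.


Zipf's law: f(r) = f(1) / r
f(1) = 4903
f(50) = 4903 / 50
= 98.1 occurrences


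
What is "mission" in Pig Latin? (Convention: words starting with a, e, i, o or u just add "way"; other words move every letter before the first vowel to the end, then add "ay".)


Word: "mission"
Starts with consonant(s) → move to end, add 'ay'
Consonant cluster: "m"
Pig Latin = "issionmay"


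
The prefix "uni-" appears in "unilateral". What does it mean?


Prefix: uni-
Example: unilateral = uni- + lateral
Meaning = one


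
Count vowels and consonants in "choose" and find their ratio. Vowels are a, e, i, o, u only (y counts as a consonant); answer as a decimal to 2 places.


Word: "choose"
Vowels (a,e,i,o,u): 3
Consonants: 3
Ratio = 3/3
= 1.00


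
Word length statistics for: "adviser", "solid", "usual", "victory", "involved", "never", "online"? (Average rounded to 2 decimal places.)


Lengths: "adviser"=7, "solid"=5, "usual"=5, "victory"=7, "involved"=8, "never"=5, "online"=6
Sum = 43, Count = 7
Average = 43/7 = 6.14
= avg=6.14, min=5, max=8


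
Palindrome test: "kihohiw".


Word: "kihohiw"
Reversed: "wihohik"
Forward == Backward? kihohiw != wihohik
Palindrome = No


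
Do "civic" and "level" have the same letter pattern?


Pattern of "civic": [0, 1, 2, 1, 0]
Pattern of "level": [0, 1, 2, 1, 0]
Patterns match
Same pattern = Yes


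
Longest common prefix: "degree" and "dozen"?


Word 1: "degree"
Word 2: "dozen"
Comparing from start:
  Pos 0: 'd' == 'd'
  Pos 1: 'e' != 'o' (stop)
LCP = "d" (length 1)


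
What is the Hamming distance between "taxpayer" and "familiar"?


Comparing character by character (same length = 8):
  Pos 0: 't' vs 'f' !=
  Pos 1: 'a' vs 'a' =
  Pos 2: 'x' vs 'm' !=
  Pos 3: 'p' vs 'i' !=
  Pos 4: 'a' vs 'l' !=
  Pos 5: 'y' vs 'i' !=
  Pos 6: 'e' vs 'a' !=
  Pos 7: 'r' vs 'r' =
Hamming distance = 6


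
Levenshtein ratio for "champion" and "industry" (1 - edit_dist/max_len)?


Word 1: "champion" (length 8)
Word 2: "industry" (length 8)
One optimal edit sequence:
  1. substitute 'c' -> 'i'  (+1)
  2. substitute 'h' -> 'n'  (+1)
  3. substitute 'a' -> 'd'  (+1)
  4. substitute 'm' -> 'u'  (+1)
  5. substitute 'p' -> 's'  (+1)
  6. substitute 'i' -> 't'  (+1)
  7. substitute 'o' -> 'r'  (+1)
  8. substitute 'n' -> 'y'  (+1)
Edit distance = 8
Max length = max(8, 8) = 8
Similarity = 1 - 8/8
= 0.0000


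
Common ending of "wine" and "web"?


Word 1: "wine"
Word 2: "web"
Comparing from end:
  Pos -1: 'e' != 'b' (stop)
LCS = "" (length 0)


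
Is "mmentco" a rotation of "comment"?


Word: "comment", Candidate: "mmentco"
Method: check if candidate is substring of word+word
"commentcomment" contains "mmentco"? Yes
Is rotation = Yes


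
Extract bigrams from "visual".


Word: "visual" (length 6)
Number of bigrams = 6 - 2 + 1 = 5
  Position 0: "vi"
  Position 1: "is"
  Position 2: "su"
  Position 3: "ua"
  Position 4: "al"
Bigrams = "vi", "is", "su", "ua", "al"


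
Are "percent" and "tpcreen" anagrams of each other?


Word 1: "percent" → sorted: ceenprt
Word 2: "tpcreen" → sorted: ceenprt
Same letters? ceenprt == ceenprt
Anagram = Yes


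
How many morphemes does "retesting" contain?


Word: "retesting"
Morphemes: re- / test / -ing
Each morpheme carries meaning
= 3 morphemes


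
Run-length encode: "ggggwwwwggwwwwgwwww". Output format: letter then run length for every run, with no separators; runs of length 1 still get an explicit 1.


String: "ggggwwwwggwwwwgwwww"
Scanning for consecutive runs:
  'g' x 4
  'w' x 4
  'g' x 2
  'w' x 4
  'g' x 1
  'w' x 4
RLE = "g4w4g2w4g1w4"


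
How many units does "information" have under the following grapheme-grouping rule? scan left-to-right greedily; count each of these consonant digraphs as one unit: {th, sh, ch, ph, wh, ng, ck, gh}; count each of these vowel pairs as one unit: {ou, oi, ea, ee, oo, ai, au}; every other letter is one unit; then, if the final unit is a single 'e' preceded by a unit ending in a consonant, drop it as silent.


Word: "information" (11 letters)
Left-to-right scan:
  (1) 'i' (letter)
  (2) 'n' (letter)
  (3) 'f' (letter)
  (4) 'o' (letter)
  (5) 'r' (letter)
  (6) 'm' (letter)
  (7) 'a' (letter)
  (8) 't' (letter)
  (9) 'i' (letter)
  (10) 'o' (letter)
  (11) 'n' (letter)
Units from scan: 11
Sound units = 11 units


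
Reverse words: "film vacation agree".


Original: "film vacation agree"
Words (1..n): film | vacation | agree
Reversed (n..1): agree | vacation | film
Result = "agree vacation film"


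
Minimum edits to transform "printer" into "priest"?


Word 1: "printer" (length 7)
Word 2: "priest" (length 6)
One optimal edit sequence (insert/delete/substitute each cost 1):
  1. keep 'p'
  2. keep 'r'
  3. keep 'i'
  4. delete 'n'  (+1)
  5. substitute 't' -> 'e'  (+1)
  6. substitute 'e' -> 's'  (+1)
  7. substitute 'r' -> 't'  (+1)
Total edit operations: 4
Edit distance = 4


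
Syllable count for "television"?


Word: "television"
Syllable breakdown: tel / e / vi / sion
Counting: 4 parts
= 4 syllables


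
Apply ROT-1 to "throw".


Word: "throw"
Shift: 1
Each letter → (letter + shift) mod 26:
  't' (19) + 1 = 20 → 'u'
  'h' (7) + 1 = 8 → 'i'
  'r' (17) + 1 = 18 → 's'
  'o' (14) + 1 = 15 → 'p'
  'w' (22) + 1 = 23 → 'x'
Result = "uispx"


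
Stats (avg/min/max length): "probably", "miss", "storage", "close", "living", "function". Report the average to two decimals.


Lengths: "probably"=8, "miss"=4, "storage"=7, "close"=5, "living"=6, "function"=8
Sum = 38, Count = 6
Average = 38/6 = 6.33
= avg=6.33, min=4, max=8


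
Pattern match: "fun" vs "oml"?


Pattern of "fun": [0, 1, 2]
Pattern of "oml": [0, 1, 2]
Patterns match
Same pattern = Yes


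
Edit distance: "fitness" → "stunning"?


Word 1: "fitness" (length 7)
Word 2: "stunning" (length 8)
One optimal edit sequence (insert/delete/substitute each cost 1):
  1. insert 's'  (+1)
  2. substitute 'f' -> 't'  (+1)
  3. substitute 'i' -> 'u'  (+1)
  4. substitute 't' -> 'n'  (+1)
  5. keep 'n'
  6. substitute 'e' -> 'i'  (+1)
  7. substitute 's' -> 'n'  (+1)
  8. substitute 's' -> 'g'  (+1)
Total edit operations: 7
Edit distance = 7


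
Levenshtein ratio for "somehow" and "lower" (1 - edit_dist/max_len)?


Word 1: "somehow" (length 7)
Word 2: "lower" (length 5)
One optimal edit sequence:
  1. substitute 's' -> 'l'  (+1)
  2. keep 'o'
  3. substitute 'm' -> 'w'  (+1)
  4. keep 'e'
  5. delete 'h'  (+1)
  6. delete 'o'  (+1)
  7. substitute 'w' -> 'r'  (+1)
Edit distance = 5
Max length = max(7, 5) = 7
Similarity = 1 - 5/7
= 0.2857


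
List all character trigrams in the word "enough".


Word: "enough" (length 6)
Number of trigrams = 6 - 3 + 1 = 4
  Position 0: "eno"
  Position 1: "nou"
  Position 2: "oug"
  Position 3: "ugh"
Trigrams = "eno", "nou", "oug", "ugh"


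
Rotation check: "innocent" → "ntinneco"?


Word: "innocent", Candidate: "ntinneco"
Method: check if candidate is substring of word+word
"innocentinnocent" contains "ntinneco"? No
Is rotation = No


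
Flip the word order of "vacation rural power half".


Original: "vacation rural power half"
Words (1..n): vacation | rural | power | half
Reversed (n..1): half | power | rural | vacation
Result = "half power rural vacation"


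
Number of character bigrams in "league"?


Word: "league" (length 6)
Number of 2-grams = length - 2 + 1 = 6 - 2 + 1
= 5


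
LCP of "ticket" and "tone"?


Word 1: "ticket"
Word 2: "tone"
Comparing from start:
  Pos 0: 't' == 't'
  Pos 1: 'i' != 'o' (stop)
LCP = "t" (length 1)
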